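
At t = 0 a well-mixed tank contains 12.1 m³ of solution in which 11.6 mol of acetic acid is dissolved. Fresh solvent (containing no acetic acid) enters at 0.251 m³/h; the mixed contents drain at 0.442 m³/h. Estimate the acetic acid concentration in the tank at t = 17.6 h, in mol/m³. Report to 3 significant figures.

Total volume: dV/dt = Q_in − Q_out = -0.19100 m³/h, so V(t) = 12.1 − 0.19100 t and V(17.6) = 8.7384 m³.
Species balance (pure solvent in): dm/dt = −Q_out · m/V(t).
dm/m = −Q_out dt/(V₀ − 0.19100 t); integrating gives ln(m/m₀) = −(Q_out/(Q_in−Q_out)) ln(V/V₀).
m = m₀ (V₀/V)^(Q_out/(Q_in−Q_out)) = 11.6 × (12.1/8.7384)^(-2.3141) = 5.4619 mol.
C = m/V = 5.4619/8.7384 = 0.62505 mol/m³.

0.625 mol/m³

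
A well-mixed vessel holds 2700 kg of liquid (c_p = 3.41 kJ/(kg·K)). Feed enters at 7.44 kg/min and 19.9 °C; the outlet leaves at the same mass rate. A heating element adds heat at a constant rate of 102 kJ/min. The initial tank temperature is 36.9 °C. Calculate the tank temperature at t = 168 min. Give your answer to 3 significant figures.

M c_p dT/dt = ṁ c_p (T_in − T) + Q̇.
τ = M/ṁ = 362.90 min; T_ss = T_in + Q̇/(ṁ c_p) = 19.9 + 102/(7.44·3.41) = 23.920 °C.
Solution: T(t) = T_ss + (T₀ − T_ss) e^(−t/τ).
T(168) = 23.920 + (12.980)·e^(−168/362.90) = 23.920 + (12.980)·0.62943 = 32.090 °C.

32.1 °C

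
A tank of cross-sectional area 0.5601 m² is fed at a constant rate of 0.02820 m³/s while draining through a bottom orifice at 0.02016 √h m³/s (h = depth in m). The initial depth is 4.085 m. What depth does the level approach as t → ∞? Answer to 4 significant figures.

1.957 m

Level balance: A dh/dt = 0.02820 − 0.02016 √h. Setting dh/dt = 0:
Q_in = 0.02016 √h_ss ⇒ √h_ss = 0.02820/0.02016 = 1.39881.
h_ss = 1.39881² = 1.95667 m. (Since h₀ = 4.085 m > h_ss, the level will fall toward this value.)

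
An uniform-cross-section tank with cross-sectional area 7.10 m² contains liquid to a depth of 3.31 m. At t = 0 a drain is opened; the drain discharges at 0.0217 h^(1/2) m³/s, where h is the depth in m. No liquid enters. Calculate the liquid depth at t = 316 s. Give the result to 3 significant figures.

1.79 m

With no inflow, A dh/dt = −0.0217 √h.
∫ h^(−1/2) dh = −(0.0217/A) ∫ dt, giving 2√h = 2√h₀ − (0.0217/A) t.
√h = √3.31 − 0.0217·316/(2·7.10) = 1.8193 − 0.48290 = 1.3364.
h = 1.3364² = 1.7861 m.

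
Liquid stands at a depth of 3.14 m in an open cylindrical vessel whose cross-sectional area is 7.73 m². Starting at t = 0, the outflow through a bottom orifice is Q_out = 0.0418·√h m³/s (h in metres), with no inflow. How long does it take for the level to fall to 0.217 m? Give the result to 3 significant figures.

483 s

With no inflow, A dh/dt = −0.0418 √h.
Separate and integrate: 2(√h − √h₀) = −(0.0418/A) t.
t = 2A(√h₀ − √h)/0.0418 = 2·7.73·(√3.14 − √0.217)/0.0418
  = 15.460 × (1.7720 − 0.46583) / 0.0418 = 483.10 s.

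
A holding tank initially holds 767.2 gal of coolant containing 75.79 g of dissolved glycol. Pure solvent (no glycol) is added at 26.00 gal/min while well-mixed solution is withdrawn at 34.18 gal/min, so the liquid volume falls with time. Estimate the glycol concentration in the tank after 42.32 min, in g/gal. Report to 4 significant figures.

Total volume: dV/dt = Q_in − Q_out = -8.18000 gal/min, so V(t) = 767.2 − 8.18000 t and V(42.32) = 421.022 gal.
No glycol enters, so dm/dt = −Q_out · (m/V).
Separate: dm/m = −Q_out dt/V(t) ⇒ ln(m/m₀) = −(Q_out/(Q_in−Q_out)) ln(V/V₀).
m = m₀ (V₀/V)^(Q_out/(Q_in−Q_out)) = 75.79 × (767.2/421.022)^(-4.17848) = 6.17568 g.
C = m/V = 6.17568/421.022 = 0.0146683 g/gal.

0.01467 g/gal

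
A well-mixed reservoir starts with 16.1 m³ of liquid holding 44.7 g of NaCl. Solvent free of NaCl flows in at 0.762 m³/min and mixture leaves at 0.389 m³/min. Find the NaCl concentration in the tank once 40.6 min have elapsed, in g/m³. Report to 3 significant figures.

0.717 g/m³

Total volume: dV/dt = Q_in − Q_out = 0.37300 m³/min, so V(t) = 16.1 + 0.37300 t and V(40.6) = 31.244 m³.
Solute balance: dm/dt = 0 − Q_out C = −Q_out m/V(t).
dm/m = −Q_out dt/(V₀ + 0.37300 t); integrating gives ln(m/m₀) = −(Q_out/(Q_in−Q_out)) ln(V/V₀).
m = m₀ (V₀/V)^(Q_out/(Q_in−Q_out)) = 44.7 × (16.1/31.244)^(1.0429) = 22.388 g.
C = m/V = 22.388/31.244 = 0.71656 g/m³.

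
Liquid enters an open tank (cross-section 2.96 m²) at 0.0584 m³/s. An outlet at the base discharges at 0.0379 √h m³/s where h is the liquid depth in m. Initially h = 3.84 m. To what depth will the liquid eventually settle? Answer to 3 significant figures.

2.37 m

A dh/dt = Q_in − 0.0379 √h. Steady state requires inflow = outflow:
Q_in = 0.0379 √h_ss ⇒ √h_ss = 0.0584/0.0379 = 1.5409.
h_ss = 1.5409² = 2.3744 m. (Since h₀ = 3.84 m > h_ss, the level will fall toward this value.)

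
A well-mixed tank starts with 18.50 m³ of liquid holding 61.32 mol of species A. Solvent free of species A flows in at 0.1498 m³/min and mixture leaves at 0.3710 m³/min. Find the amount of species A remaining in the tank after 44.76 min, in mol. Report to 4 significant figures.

16.97 mol

Let m(t) be the amount of species A. Volume: V(t) = V₀ + (Q_in − Q_out) t = 18.50 − 0.221200 t; V(44.76) = 8.59909 m³.
Species balance (pure solvent in): dm/dt = −Q_out · m/V(t).
Separate: dm/m = −Q_out dt/V(t) ⇒ ln(m/m₀) = −(Q_out/(Q_in−Q_out)) ln(V/V₀).
m = m₀ (V₀/V)^(Q_out/(Q_in−Q_out)) = 61.32 × (18.50/8.59909)^(-1.67722) = 16.9652 mol.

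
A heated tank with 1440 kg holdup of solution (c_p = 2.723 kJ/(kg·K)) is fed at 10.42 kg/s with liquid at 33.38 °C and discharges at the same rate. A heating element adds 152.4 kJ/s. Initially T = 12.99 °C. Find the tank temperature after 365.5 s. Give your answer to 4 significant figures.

36.92 °C

M c_p dT/dt = ṁ c_p (T_in − T) + Q̇.
τ = M/ṁ = 138.196 s; T_ss = T_in + Q̇/(ṁ c_p) = 33.38 + 152.4/(10.42·2.723) = 38.7512 °C.
Integrating: T(t) = T_ss + (T₀ − T_ss) e^(−t/τ).
T(365.5) = 38.7512 + (-25.7612)·e^(−365.5/138.196) = 38.7512 + (-25.7612)·0.0710197 = 36.9216 °C.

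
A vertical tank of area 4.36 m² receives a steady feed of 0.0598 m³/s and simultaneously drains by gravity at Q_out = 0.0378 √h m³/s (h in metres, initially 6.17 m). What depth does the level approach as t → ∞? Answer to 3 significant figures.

2.50 m

Unsteady balance on liquid volume: A dh/dt = Q_in − 0.0378 √h. At steady state dh/dt = 0:
Q_in = 0.0378 √h_ss ⇒ √h_ss = 0.0598/0.0378 = 1.5820.
h_ss = 1.5820² = 2.5028 m. (Since h₀ = 6.17 m > h_ss, the level will fall toward this value.)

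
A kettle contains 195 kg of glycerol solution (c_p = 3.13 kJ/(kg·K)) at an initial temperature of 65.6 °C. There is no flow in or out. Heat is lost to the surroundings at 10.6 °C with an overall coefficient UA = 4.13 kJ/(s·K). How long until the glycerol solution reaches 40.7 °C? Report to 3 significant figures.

Unsteady energy balance on the tank contents: M c_p dT/dt = −UA(T − T_amb).
τ = M c_p/UA = 147.78 s; T_ss = T_amb = 10.600 °C.
T(t) = T_ss + (T₀ − T_ss)e^(−t/τ); set T = 40.7:
t = −τ ln[(T − T_ss)/(T₀ − T_ss)] = −147.78 · ln(0.54727) = 89.086 s.

89.1 s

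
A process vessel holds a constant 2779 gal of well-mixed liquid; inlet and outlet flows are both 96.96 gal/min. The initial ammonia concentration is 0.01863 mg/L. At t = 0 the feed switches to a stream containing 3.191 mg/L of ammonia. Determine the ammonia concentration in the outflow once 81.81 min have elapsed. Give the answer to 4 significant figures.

3.008 mg/L

Mass balance on the solute (V constant): V dC/dt = Q(C_in − C).
Rewrite as dC/dt + C/τ = C_in/τ, τ = V/Q = 28.6613 min.
Solution: C(t) = C_in + (C₀ − C_in) e^(−t/τ).
C(81.81) = 3.191 + (0.01863 − 3.191)·e^(−81.81/28.6613) = 3.191 + (-3.17237)·0.0575920 = 3.00830 mg/L.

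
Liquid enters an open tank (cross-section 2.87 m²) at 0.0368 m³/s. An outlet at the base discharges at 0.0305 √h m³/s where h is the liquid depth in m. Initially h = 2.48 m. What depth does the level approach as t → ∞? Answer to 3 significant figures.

1.46 m

A dh/dt = Q_in − 0.0305 √h. Steady state requires inflow = outflow:
Q_in = 0.0305 √h_ss ⇒ √h_ss = 0.0368/0.0305 = 1.2066.
h_ss = 1.2066² = 1.4558 m. (Since h₀ = 2.48 m > h_ss, the level will fall toward this value.)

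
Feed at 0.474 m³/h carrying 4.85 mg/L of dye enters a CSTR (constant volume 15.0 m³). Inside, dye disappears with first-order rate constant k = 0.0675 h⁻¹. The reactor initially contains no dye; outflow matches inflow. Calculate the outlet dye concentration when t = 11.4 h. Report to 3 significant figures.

Species balance: V dC/dt = Q C_in − Q C − k V C.
This is linear with rate a = Q/V + k = 0.099100 h⁻¹.
C_ss = Q C_in/(Q + kV) = 1.5465 mg/L; C(t) = C_ss + (C₀ − C_ss) e^(−a t).
C(11.4) = 1.5465 + (-1.5465)·e^(−0.099100·11.4) = 1.5465 + (-1.5465)·0.32312 = 1.0468 mg/L.

1.05 mg/L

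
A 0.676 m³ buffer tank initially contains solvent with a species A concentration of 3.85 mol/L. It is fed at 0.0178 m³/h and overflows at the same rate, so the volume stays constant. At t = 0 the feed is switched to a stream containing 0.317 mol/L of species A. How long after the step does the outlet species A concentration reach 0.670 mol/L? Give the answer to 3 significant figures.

Species balance: V dC/dt = Q(C_in − C) ⇒ τ = V/Q = 37.978 h.
C(t) = C_in + (C₀ − C_in) e^(−t/τ). Set C = 0.670 and solve for t:
e^(−t/τ) = (C − C_in)/(C₀ − C_in) = (0.670 − 0.317)/(3.85 − 0.317) = 0.099915
t = −τ ln(…) = 37.978 × 2.3034 = 87.479 h.

87.5 h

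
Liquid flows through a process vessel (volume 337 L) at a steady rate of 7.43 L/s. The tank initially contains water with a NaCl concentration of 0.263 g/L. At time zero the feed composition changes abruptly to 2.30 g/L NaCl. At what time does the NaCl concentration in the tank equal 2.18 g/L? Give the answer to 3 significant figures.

Species balance on the tank: V dC/dt = Q(C_in − C), so τ = V/Q = 45.357 s.
C(t) = C_in + (C₀ − C_in) e^(−t/τ). Set C = 2.18 and solve for t:
e^(−t/τ) = (C − C_in)/(C₀ − C_in) = (2.18 − 2.30)/(0.263 − 2.30) = 0.058910
t = −τ ln(…) = 45.357 × 2.8317 = 128.44 s.

128 s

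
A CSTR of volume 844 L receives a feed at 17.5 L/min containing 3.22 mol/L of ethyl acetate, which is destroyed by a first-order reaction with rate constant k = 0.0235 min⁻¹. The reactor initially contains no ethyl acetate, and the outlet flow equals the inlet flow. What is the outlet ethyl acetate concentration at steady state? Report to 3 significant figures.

Species balance: V dC/dt = Q C_in − Q C − k V C.
Steady state (dC/dt = 0): C_ss = Q C_in/(Q + kV) = C_in/(1 + kV/Q).
C_ss = 17.5·3.22/(17.5 + 0.0235·844) = 56.350/37.334 = 1.5093 mol/L.

1.51 mol/L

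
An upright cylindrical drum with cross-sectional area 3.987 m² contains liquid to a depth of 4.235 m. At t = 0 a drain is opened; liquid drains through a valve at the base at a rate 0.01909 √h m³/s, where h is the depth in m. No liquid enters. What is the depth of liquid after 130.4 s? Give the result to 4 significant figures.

A dh/dt = −Q_out = −0.01909 √h.
Separate and integrate: 2(√h − √h₀) = −(0.01909/A) t.
√h = √4.235 − 0.01909·130.4/(2·3.987) = 2.05791 − 0.312182 = 1.74573.
h = 1.74573² = 3.04757 m.

3.048 m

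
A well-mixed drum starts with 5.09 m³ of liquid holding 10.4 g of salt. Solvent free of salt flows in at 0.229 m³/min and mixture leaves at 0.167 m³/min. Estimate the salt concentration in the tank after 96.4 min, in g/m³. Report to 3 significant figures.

Total volume: dV/dt = Q_in − Q_out = 0.062000 m³/min, so V(t) = 5.09 + 0.062000 t and V(96.4) = 11.067 m³.
No salt enters, so dm/dt = −Q_out · (m/V).
Separate: dm/m = −Q_out dt/V(t) ⇒ ln(m/m₀) = −(Q_out/(Q_in−Q_out)) ln(V/V₀).
m = m₀ (V₀/V)^(Q_out/(Q_in−Q_out)) = 10.4 × (5.09/11.067)^(2.6935) = 1.2838 g.
C = m/V = 1.2838/11.067 = 0.11600 g/m³.

0.116 g/m³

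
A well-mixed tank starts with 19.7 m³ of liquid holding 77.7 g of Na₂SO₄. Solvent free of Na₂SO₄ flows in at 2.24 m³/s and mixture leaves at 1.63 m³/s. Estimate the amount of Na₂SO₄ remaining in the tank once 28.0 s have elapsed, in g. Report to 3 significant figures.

14.7 g

Let m(t) be the amount of Na₂SO₄. Volume: V(t) = V₀ + (Q_in − Q_out) t = 19.7 + 0.61000 t; V(28.0) = 36.780 m³.
Species balance (pure solvent in): dm/dt = −Q_out · m/V(t).
dm/m = −Q_out dt/(V₀ + 0.61000 t); integrating gives ln(m/m₀) = −(Q_out/(Q_in−Q_out)) ln(V/V₀).
m = m₀ (V₀/V)^(Q_out/(Q_in−Q_out)) = 77.7 × (19.7/36.780)^(2.6721) = 14.652 g.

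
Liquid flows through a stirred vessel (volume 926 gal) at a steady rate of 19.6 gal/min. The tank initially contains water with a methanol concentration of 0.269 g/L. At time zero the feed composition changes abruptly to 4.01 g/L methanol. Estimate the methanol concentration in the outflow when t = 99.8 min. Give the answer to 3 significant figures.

Unsteady species balance (constant V, well mixed): V dC/dt = Q(C_in − C).
Rewrite as dC/dt + C/τ = C_in/τ, τ = V/Q = 47.245 min.
C approaches C_in exponentially: C(t) = C_in + (C₀ − C_in) e^(−t/τ).
C(99.8) = 4.01 + (0.269 − 4.01)·e^(−99.8/47.245) = 4.01 + (-3.7410)·0.12095 = 3.5575 g/L.

3.56 g/L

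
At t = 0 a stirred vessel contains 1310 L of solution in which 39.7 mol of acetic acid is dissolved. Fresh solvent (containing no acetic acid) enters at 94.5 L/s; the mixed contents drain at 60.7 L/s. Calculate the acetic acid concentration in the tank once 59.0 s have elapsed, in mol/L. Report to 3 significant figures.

0.00228 mol/L

Let m(t) be the amount of acetic acid. Volume: V(t) = V₀ + (Q_in − Q_out) t = 1310 + 33.800 t; V(59.0) = 3304.2 L.
Species balance (pure solvent in): dm/dt = −Q_out · m/V(t).
Separate: dm/m = −Q_out dt/V(t) ⇒ ln(m/m₀) = −(Q_out/(Q_in−Q_out)) ln(V/V₀).
m = m₀ (V₀/V)^(Q_out/(Q_in−Q_out)) = 39.7 × (1310/3304.2)^(1.7959) = 7.5374 mol.
C = m/V = 7.5374/3304.2 = 0.0022812 mol/L.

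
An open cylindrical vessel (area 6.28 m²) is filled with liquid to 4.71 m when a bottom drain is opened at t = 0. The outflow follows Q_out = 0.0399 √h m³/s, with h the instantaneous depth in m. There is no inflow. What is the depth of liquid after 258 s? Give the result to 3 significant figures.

1.82 m

A dh/dt = −Q_out = −0.0399 √h.
Separate and integrate: 2(√h − √h₀) = −(0.0399/A) t.
√h = √4.71 − 0.0399·258/(2·6.28) = 2.1703 − 0.81960 = 1.3507.
h = 1.3507² = 1.8243 m.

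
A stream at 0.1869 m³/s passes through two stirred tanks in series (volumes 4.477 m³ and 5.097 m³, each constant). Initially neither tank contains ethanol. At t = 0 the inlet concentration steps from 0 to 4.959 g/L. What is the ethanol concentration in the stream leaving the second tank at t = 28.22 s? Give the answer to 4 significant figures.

1.498 g/L

Each tank obeys Vᵢ dCᵢ/dt = Q(Cᵢ₋₁ − Cᵢ), so τᵢ = Vᵢ/Q.
τ₁ = 4.477/0.1869 = 23.9540 s; τ₂ = 5.097/0.1869 = 27.2713 s.
Solving the cascade with C₁(0)=C₂(0)=0 gives C₂(t) = C_in[1 − (τ₁ e^(−t/τ₁) − τ₂ e^(−t/τ₂))/(τ₁ − τ₂)].
At t = 28.22: e^(−t/τ₁) = 0.307866, e^(−t/τ₂) = 0.355301.
C₂ = 4.959·[1 − (23.9540·0.307866 − 27.2713·0.355301)/(-3.31728)] = 4.959·0.302166 = 1.49844 g/L.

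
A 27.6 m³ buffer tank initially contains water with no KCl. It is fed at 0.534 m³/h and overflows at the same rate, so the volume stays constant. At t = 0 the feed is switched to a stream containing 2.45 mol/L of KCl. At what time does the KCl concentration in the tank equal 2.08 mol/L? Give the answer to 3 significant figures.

Unsteady species balance (constant V, well mixed): V dC/dt = Q(C_in − C), so τ = V/Q = 51.685 h.
C(t) = C_in + (C₀ − C_in) e^(−t/τ). Set C = 2.08 and solve for t:
e^(−t/τ) = (C − C_in)/(C₀ − C_in) = (2.08 − 2.45)/(0 − 2.45) = 0.15102
t = −τ ln(…) = 51.685 × 1.8903 = 97.703 h.

97.7 h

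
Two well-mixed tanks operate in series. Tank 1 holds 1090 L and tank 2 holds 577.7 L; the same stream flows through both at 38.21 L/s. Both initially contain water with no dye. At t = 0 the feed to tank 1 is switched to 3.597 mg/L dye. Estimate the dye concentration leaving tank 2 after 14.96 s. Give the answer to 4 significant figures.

0.5751 mg/L

Species balance on tank i: dCᵢ/dt = (Cᵢ₋₁ − Cᵢ)/τᵢ with τᵢ = Vᵢ/Q.
τ₁ = 1090/38.21 = 28.5266 s; τ₂ = 577.7/38.21 = 15.1191 s.
Tank 1: C₁ = C_in(1 − e^(−t/τ₁)). Tank 2 (τ₁ ≠ τ₂): C₂ = C_in[1 − (τ₁ e^(−t/τ₁) − τ₂ e^(−t/τ₂))/(τ₁ − τ₂)].
At t = 14.96: e^(−t/τ₁) = 0.591897, e^(−t/τ₂) = 0.371771.
C₂ = 3.597·[1 − (28.5266·0.591897 − 15.1191·0.371771)/(13.4075)] = 3.597·0.159876 = 0.575075 mg/L.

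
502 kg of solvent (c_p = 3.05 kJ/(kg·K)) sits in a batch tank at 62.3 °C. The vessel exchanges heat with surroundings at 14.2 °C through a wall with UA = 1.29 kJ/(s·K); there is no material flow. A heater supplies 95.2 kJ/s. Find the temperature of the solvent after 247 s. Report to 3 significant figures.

67.1 °C

First-law balance (no shaft work): M c_p dT/dt = −UA(T − T_amb) + Q̇.
dT/dt = (T_ss − T)/τ with T_ss = T_amb + Q̇/UA = 14.2 + 95.2/1.29 = 87.998 °C, τ = M c_p/UA = 502·3.05/1.29 = 1186.9 s.
T approaches T_ss exponentially: T(t) = T_ss + (T₀ − T_ss) e^(−t/τ).
T(247) = 87.998 + (-25.698)·0.81212 = 67.128 °C.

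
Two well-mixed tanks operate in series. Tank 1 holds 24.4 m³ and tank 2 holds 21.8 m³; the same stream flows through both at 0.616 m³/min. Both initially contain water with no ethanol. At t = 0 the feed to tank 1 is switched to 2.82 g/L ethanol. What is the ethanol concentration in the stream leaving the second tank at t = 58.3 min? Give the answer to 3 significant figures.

1.30 g/L

Time constants: τᵢ = Vᵢ/Q for each well-mixed tank.
τ₁ = 24.4/0.616 = 39.610 min; τ₂ = 21.8/0.616 = 35.390 min.
Solving the cascade with C₁(0)=C₂(0)=0 gives C₂(t) = C_in[1 − (τ₁ e^(−t/τ₁) − τ₂ e^(−t/τ₂))/(τ₁ − τ₂)].
At t = 58.3: e^(−t/τ₁) = 0.22950, e^(−t/τ₂) = 0.19255.
C₂ = 2.82·[1 − (39.610·0.22950 − 35.390·0.19255)/(4.2208)] = 2.82·0.46069 = 1.2991 g/L.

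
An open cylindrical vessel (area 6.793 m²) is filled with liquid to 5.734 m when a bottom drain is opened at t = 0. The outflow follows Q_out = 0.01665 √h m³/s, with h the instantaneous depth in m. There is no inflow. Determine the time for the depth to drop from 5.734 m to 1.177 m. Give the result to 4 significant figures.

1069 s

With no inflow, A dh/dt = −0.01665 √h.
Separate and integrate: 2(√h − √h₀) = −(0.01665/A) t.
t = 2A(√h₀ − √h)/0.01665 = 2·6.793·(√5.734 − √1.177)/0.01665
  = 13.5860 × (2.39458 − 1.08490) / 0.01665 = 1068.67 s.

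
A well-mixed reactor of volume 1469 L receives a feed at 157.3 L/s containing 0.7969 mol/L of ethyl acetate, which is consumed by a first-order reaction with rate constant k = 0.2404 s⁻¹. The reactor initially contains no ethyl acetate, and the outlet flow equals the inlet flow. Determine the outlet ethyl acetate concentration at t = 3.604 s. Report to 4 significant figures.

Accumulation = in − out − consumed: V dC/dt = Q C_in − Q C − k V C.
dC/dt = (Q/V) C_in − (Q/V + k) C; effective rate a = Q/V + k = 0.107080 + 0.2404 = 0.347480 s⁻¹.
C_ss = Q C_in/(Q + kV) = 0.245573 mol/L; C(t) = C_ss + (C₀ − C_ss) e^(−a t).
C(3.604) = 0.245573 + (-0.245573)·e^(−0.347480·3.604) = 0.245573 + (-0.245573)·0.285842 = 0.175378 mol/L.

0.1754 mol/L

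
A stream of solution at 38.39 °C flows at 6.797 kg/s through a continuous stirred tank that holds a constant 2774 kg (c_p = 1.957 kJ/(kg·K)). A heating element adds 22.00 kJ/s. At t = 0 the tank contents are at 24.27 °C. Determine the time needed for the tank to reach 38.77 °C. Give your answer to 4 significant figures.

1027 s

M c_p dT/dt = ṁ c_p (T_in − T) + Q̇.
τ = M/ṁ = 408.121 s; T_ss = T_in + Q̇/(ṁ c_p) = 40.0439 °C.
T(t) = T_ss + (T₀ − T_ss) e^(−t/τ). Set T = 38.77:
e^(−t/τ) = (38.77 − 40.0439)/(24.27 − 40.0439) = 0.0807612
t = −408.121 · ln(0.0807612) = 1026.94 s.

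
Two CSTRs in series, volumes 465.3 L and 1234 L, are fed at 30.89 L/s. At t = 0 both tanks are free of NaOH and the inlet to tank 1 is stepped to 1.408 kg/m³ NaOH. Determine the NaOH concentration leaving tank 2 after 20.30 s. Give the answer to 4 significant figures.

0.2697 kg/m³

Each tank obeys Vᵢ dCᵢ/dt = Q(Cᵢ₋₁ − Cᵢ), so τᵢ = Vᵢ/Q.
τ₁ = 465.3/30.89 = 15.0631 s; τ₂ = 1234/30.89 = 39.9482 s.
Solving the cascade with C₁(0)=C₂(0)=0 gives C₂(t) = C_in[1 − (τ₁ e^(−t/τ₁) − τ₂ e^(−t/τ₂))/(τ₁ − τ₂)].
At t = 20.30: e^(−t/τ₁) = 0.259847, e^(−t/τ₂) = 0.601603.
C₂ = 1.408·[1 − (15.0631·0.259847 − 39.9482·0.601603)/(-24.8851)] = 1.408·0.191530 = 0.269674 kg/m³.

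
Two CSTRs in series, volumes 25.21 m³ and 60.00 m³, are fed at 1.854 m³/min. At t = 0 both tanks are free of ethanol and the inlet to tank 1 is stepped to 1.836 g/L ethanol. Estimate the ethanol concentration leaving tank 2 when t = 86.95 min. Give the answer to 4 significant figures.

1.623 g/L

Time constants: τᵢ = Vᵢ/Q for each well-mixed tank.
τ₁ = 25.21/1.854 = 13.5976 min; τ₂ = 60.00/1.854 = 32.3625 min.
Tank 1: C₁ = C_in(1 − e^(−t/τ₁)). Tank 2 (τ₁ ≠ τ₂): C₂ = C_in[1 − (τ₁ e^(−t/τ₁) − τ₂ e^(−t/τ₂))/(τ₁ − τ₂)].
At t = 86.95: e^(−t/τ₁) = 0.00167072, e^(−t/τ₂) = 0.0681016.
C₂ = 1.836·[1 − (13.5976·0.00167072 − 32.3625·0.0681016)/(-18.7648)] = 1.836·0.883760 = 1.62258 g/L.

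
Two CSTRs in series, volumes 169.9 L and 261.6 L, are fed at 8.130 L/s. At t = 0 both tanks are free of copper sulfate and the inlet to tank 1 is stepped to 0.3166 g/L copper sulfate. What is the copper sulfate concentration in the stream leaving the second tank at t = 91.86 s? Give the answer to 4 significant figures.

0.2718 g/L

Species balance on tank i: dCᵢ/dt = (Cᵢ₋₁ − Cᵢ)/τᵢ with τᵢ = Vᵢ/Q.
τ₁ = 169.9/8.130 = 20.8979 s; τ₂ = 261.6/8.130 = 32.1771 s.
Solving the cascade with C₁(0)=C₂(0)=0 gives C₂(t) = C_in[1 − (τ₁ e^(−t/τ₁) − τ₂ e^(−t/τ₂))/(τ₁ − τ₂)].
At t = 91.86: e^(−t/τ₁) = 0.0123308, e^(−t/τ₂) = 0.0575660.
C₂ = 0.3166·[1 − (20.8979·0.0123308 − 32.1771·0.0575660)/(-11.2792)] = 0.3166·0.858623 = 0.271840 g/L.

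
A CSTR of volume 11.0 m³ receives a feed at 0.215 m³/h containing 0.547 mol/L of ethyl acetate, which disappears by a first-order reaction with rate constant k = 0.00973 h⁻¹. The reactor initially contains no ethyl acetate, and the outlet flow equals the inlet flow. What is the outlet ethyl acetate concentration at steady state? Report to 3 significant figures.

0.365 mol/L

Accumulation = in − out − consumed: V dC/dt = Q C_in − Q C − k V C.
Steady state (dC/dt = 0): C_ss = Q C_in/(Q + kV) = C_in/(1 + kV/Q).
C_ss = 0.215·0.547/(0.215 + 0.00973·11.0) = 0.11761/0.32203 = 0.36520 mol/L.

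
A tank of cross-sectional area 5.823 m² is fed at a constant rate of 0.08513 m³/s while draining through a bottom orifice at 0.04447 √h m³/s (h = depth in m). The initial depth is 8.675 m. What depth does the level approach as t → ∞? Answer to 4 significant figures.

3.665 m

Level balance: A dh/dt = 0.08513 − 0.04447 √h. Setting dh/dt = 0:
Q_in = 0.04447 √h_ss ⇒ √h_ss = 0.08513/0.04447 = 1.91432.
h_ss = 1.91432² = 3.66464 m. (Since h₀ = 8.675 m > h_ss, the level will fall toward this value.)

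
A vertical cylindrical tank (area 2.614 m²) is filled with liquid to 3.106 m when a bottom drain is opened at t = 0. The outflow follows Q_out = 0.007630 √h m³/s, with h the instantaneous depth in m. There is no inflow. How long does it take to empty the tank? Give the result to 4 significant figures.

1208 s

A dh/dt = −Q_out = −0.007630 √h.
This is separable: 2 d(√h)/dt = −0.007630/A, so √h = √h₀ − (0.007630/(2A)) t.
Set h = 0: 2√h₀ = (0.007630/A) t_empty ⇒ t_empty = 2A√h₀/0.007630.
t_empty = 2·2.614·√3.106/0.007630 = 5.22800·1.76238/0.007630 = 1207.57 s.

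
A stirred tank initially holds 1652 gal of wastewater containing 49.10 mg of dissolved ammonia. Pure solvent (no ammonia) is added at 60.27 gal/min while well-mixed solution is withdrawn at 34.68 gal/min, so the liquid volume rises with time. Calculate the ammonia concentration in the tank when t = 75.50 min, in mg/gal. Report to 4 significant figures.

0.004796 mg/gal

Let m(t) be the amount of ammonia. Volume: V(t) = V₀ + (Q_in − Q_out) t = 1652 + 25.5900 t; V(75.50) = 3584.05 gal.
Species balance (pure solvent in): dm/dt = −Q_out · m/V(t).
dm/m = −Q_out dt/(V₀ + 25.5900 t); integrating gives ln(m/m₀) = −(Q_out/(Q_in−Q_out)) ln(V/V₀).
m = m₀ (V₀/V)^(Q_out/(Q_in−Q_out)) = 49.10 × (1652/3584.05)^(1.35522) = 17.1884 mg.
C = m/V = 17.1884/3584.05 = 0.00479582 mg/gal.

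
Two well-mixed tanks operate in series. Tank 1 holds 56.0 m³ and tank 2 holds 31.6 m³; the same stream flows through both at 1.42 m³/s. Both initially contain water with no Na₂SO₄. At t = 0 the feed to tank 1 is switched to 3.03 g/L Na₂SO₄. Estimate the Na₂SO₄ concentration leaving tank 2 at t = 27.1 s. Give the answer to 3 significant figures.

Each tank obeys Vᵢ dCᵢ/dt = Q(Cᵢ₋₁ − Cᵢ), so τᵢ = Vᵢ/Q.
τ₁ = 56.0/1.42 = 39.437 s; τ₂ = 31.6/1.42 = 22.254 s.
Tank 1: C₁ = C_in(1 − e^(−t/τ₁)). Tank 2 (τ₁ ≠ τ₂): C₂ = C_in[1 − (τ₁ e^(−t/τ₁) − τ₂ e^(−t/τ₂))/(τ₁ − τ₂)].
At t = 27.1: e^(−t/τ₁) = 0.50299, e^(−t/τ₂) = 0.29588.
C₂ = 3.03·[1 − (39.437·0.50299 − 22.254·0.29588)/(17.183)] = 3.03·0.22878 = 0.69322 g/L.

0.693 g/L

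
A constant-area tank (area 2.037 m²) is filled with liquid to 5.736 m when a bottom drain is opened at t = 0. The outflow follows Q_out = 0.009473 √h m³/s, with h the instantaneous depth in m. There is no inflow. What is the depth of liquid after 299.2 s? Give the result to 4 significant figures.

2.888 m

Unsteady balance on liquid volume: A dh/dt = −0.009473 √h.
∫ h^(−1/2) dh = −(0.009473/A) ∫ dt, giving 2√h = 2√h₀ − (0.009473/A) t.
√h = √5.736 − 0.009473·299.2/(2·2.037) = 2.39499 − 0.695710 = 1.69929.
h = 1.69929² = 2.88757 m.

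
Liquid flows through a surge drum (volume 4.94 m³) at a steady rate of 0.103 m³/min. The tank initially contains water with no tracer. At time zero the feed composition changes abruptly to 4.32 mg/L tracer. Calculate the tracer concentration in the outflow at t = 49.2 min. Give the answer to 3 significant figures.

Mass balance on the solute (V constant): V dC/dt = Q(C_in − C).
So dC/dt = (C_in − C)/τ with τ = V/Q = 4.94/0.103 = 47.961 min.
Solution: C(t) = C_in + (C₀ − C_in) e^(−t/τ).
C(49.2) = 4.32 + (0 − 4.32)·e^(−49.2/47.961) = 4.32 + (-4.3200)·0.35850 = 2.7713 mg/L.

2.77 mg/L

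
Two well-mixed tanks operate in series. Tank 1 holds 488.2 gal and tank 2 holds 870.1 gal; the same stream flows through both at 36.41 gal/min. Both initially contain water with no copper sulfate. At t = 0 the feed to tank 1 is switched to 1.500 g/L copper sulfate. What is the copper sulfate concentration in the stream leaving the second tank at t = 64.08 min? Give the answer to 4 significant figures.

1.282 g/L

Time constants: τᵢ = Vᵢ/Q for each well-mixed tank.
τ₁ = 488.2/36.41 = 13.4084 min; τ₂ = 870.1/36.41 = 23.8973 min.
Tank 1: C₁ = C_in(1 − e^(−t/τ₁)). Tank 2 (τ₁ ≠ τ₂): C₂ = C_in[1 − (τ₁ e^(−t/τ₁) − τ₂ e^(−t/τ₂))/(τ₁ − τ₂)].
At t = 64.08: e^(−t/τ₁) = 0.00840362, e^(−t/τ₂) = 0.0684620.
C₂ = 1.500·[1 − (13.4084·0.00840362 − 23.8973·0.0684620)/(-10.4889)] = 1.500·0.854763 = 1.28214 g/L.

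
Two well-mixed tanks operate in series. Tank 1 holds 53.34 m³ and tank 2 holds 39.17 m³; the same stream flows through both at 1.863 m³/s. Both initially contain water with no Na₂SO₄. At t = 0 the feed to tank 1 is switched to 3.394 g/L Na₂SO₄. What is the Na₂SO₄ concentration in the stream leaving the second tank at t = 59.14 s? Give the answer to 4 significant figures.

2.338 g/L

Each tank obeys Vᵢ dCᵢ/dt = Q(Cᵢ₋₁ − Cᵢ), so τᵢ = Vᵢ/Q.
τ₁ = 53.34/1.863 = 28.6312 s; τ₂ = 39.17/1.863 = 21.0252 s.
Tank 1: C₁ = C_in(1 − e^(−t/τ₁)). Tank 2 (τ₁ ≠ τ₂): C₂ = C_in[1 − (τ₁ e^(−t/τ₁) − τ₂ e^(−t/τ₂))/(τ₁ − τ₂)].
At t = 59.14: e^(−t/τ₁) = 0.126745, e^(−t/τ₂) = 0.0600360.
C₂ = 3.394·[1 − (28.6312·0.126745 − 21.0252·0.0600360)/(7.60601)] = 3.394·0.688851 = 2.33796 g/L.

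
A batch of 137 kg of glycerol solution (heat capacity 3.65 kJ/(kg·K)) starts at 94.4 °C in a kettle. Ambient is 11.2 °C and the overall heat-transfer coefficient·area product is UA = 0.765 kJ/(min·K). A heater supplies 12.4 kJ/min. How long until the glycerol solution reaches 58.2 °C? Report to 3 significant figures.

508 min

Lumped-capacitance energy balance: M c_p dT/dt = UA(T_amb − T) + Q̇.
τ = M c_p/UA = 653.66 min; T_ss = T_amb + Q̇/UA = 11.2 + 12.4/0.765 = 27.409 °C.
T(t) = T_ss + (T₀ − T_ss)e^(−t/τ); set T = 58.2:
t = −τ ln[(T − T_ss)/(T₀ − T_ss)] = −653.66 · ln(0.45963) = 508.12 min.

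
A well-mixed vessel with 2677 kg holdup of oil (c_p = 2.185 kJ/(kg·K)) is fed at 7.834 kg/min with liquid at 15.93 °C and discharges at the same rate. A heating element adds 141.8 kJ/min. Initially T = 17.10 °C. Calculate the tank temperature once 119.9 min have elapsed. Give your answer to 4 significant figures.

19.21 °C

M c_p dT/dt = ṁ c_p (T_in − T) + Q̇.
Rearrange: dT/dt = (T_ss − T)/τ with τ = M/ṁ = 341.716 min and T_ss = T_in + Q̇/(ṁ c_p) = 24.2140 °C.
This is linear first-order; T(t) = T_ss + (T₀ − T_ss) e^(−t/τ).
T(119.9) = 24.2140 + (-7.11402)·e^(−119.9/341.716) = 24.2140 + (-7.11402)·0.704071 = 19.2052 °C.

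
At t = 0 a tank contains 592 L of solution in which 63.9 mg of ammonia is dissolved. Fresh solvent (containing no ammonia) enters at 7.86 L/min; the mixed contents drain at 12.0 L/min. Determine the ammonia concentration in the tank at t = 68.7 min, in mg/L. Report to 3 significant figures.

0.0311 mg/L

Total volume: dV/dt = Q_in − Q_out = -4.1400 L/min, so V(t) = 592 − 4.1400 t and V(68.7) = 307.58 L.
No ammonia enters, so dm/dt = −Q_out · (m/V).
Separate: dm/m = −Q_out dt/V(t) ⇒ ln(m/m₀) = −(Q_out/(Q_in−Q_out)) ln(V/V₀).
m = m₀ (V₀/V)^(Q_out/(Q_in−Q_out)) = 63.9 × (592/307.58)^(-2.8986) = 9.5778 mg.
C = m/V = 9.5778/307.58 = 0.031139 mg/L.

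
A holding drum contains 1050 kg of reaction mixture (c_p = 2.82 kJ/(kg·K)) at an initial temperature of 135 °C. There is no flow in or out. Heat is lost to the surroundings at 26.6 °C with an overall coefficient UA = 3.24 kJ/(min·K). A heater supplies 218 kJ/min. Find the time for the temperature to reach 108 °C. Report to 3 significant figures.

M c_p dT/dt = −UA(T − T_amb) + Q̇.
τ = M c_p/UA = 913.89 min; T_ss = T_amb + Q̇/UA = 26.6 + 218/3.24 = 93.884 °C.
T(t) = T_ss + (T₀ − T_ss)e^(−t/τ); set T = 108:
t = −τ ln[(T − T_ss)/(T₀ − T_ss)] = −913.89 · ln(0.34332) = 977.03 min.

977 min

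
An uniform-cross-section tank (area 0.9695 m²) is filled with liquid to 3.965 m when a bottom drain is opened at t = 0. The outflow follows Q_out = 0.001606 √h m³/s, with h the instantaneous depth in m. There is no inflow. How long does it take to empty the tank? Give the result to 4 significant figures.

2404 s

With no inflow, A dh/dt = −0.001606 √h.
Separate and integrate: 2(√h − √h₀) = −(0.001606/A) t.
Set h = 0: 2√h₀ = (0.001606/A) t_empty ⇒ t_empty = 2A√h₀/0.001606.
t_empty = 2·0.9695·√3.965/0.001606 = 1.93900·1.99123/0.001606 = 2404.11 s.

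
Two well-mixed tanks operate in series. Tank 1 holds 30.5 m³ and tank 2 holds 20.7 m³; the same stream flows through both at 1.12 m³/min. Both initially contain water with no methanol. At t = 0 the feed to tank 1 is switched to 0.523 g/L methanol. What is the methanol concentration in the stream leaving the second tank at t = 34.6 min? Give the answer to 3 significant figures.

Each tank obeys Vᵢ dCᵢ/dt = Q(Cᵢ₋₁ − Cᵢ), so τᵢ = Vᵢ/Q.
τ₁ = 30.5/1.12 = 27.232 min; τ₂ = 20.7/1.12 = 18.482 min.
Solving the cascade with C₁(0)=C₂(0)=0 gives C₂(t) = C_in[1 − (τ₁ e^(−t/τ₁) − τ₂ e^(−t/τ₂))/(τ₁ − τ₂)].
At t = 34.6: e^(−t/τ₁) = 0.28068, e^(−t/τ₂) = 0.15380.
C₂ = 0.523·[1 − (27.232·0.28068 − 18.482·0.15380)/(8.7500)] = 0.523·0.45134 = 0.23605 g/L.

0.236 g/L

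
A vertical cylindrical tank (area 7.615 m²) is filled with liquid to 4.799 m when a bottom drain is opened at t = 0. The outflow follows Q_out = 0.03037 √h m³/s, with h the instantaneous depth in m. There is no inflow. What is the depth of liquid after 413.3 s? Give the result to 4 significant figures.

1.867 m

A dh/dt = −Q_out = −0.03037 √h.
Separate and integrate: 2(√h − √h₀) = −(0.03037/A) t.
√h = √4.799 − 0.03037·413.3/(2·7.615) = 2.19066 − 0.824158 = 1.36650.
h = 1.36650² = 1.86733 m.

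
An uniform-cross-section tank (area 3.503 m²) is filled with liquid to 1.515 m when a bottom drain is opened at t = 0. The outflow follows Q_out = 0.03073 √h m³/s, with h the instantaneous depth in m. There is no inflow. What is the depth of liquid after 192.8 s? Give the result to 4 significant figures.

A dh/dt = −Q_out = −0.03073 √h.
This is separable: 2 d(√h)/dt = −0.03073/A, so √h = √h₀ − (0.03073/(2A)) t.
√h = √1.515 − 0.03073·192.8/(2·3.503) = 1.23085 − 0.845667 = 0.385186.
h = 0.385186² = 0.148368 m.

0.1484 m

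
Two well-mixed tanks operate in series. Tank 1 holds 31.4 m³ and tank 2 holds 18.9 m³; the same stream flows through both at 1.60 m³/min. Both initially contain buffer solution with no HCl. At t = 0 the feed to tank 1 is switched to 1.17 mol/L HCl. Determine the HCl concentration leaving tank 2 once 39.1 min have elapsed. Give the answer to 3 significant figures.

0.834 mol/L

Time constants: τᵢ = Vᵢ/Q for each well-mixed tank.
τ₁ = 31.4/1.60 = 19.625 min; τ₂ = 18.9/1.60 = 11.812 min.
Solving the cascade with C₁(0)=C₂(0)=0 gives C₂(t) = C_in[1 − (τ₁ e^(−t/τ₁) − τ₂ e^(−t/τ₂))/(τ₁ − τ₂)].
At t = 39.1: e^(−t/τ₁) = 0.13637, e^(−t/τ₂) = 0.036514.
C₂ = 1.17·[1 − (19.625·0.13637 − 11.812·0.036514)/(7.8125)] = 1.17·0.71264 = 0.83379 mol/L.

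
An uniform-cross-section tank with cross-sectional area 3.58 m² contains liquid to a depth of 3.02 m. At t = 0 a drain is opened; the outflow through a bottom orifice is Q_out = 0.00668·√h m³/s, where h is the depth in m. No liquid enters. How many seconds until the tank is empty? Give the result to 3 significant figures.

1860 s

Mass balance (ρ constant): A dh/dt = −0.00668 √h.
Separate and integrate: 2(√h − √h₀) = −(0.00668/A) t.
Tank is empty when √h = 0: t_empty = 2A√h₀/0.00668.
t_empty = 2·3.58·√3.02/0.00668 = 7.1600·1.7378/0.00668 = 1862.7 s.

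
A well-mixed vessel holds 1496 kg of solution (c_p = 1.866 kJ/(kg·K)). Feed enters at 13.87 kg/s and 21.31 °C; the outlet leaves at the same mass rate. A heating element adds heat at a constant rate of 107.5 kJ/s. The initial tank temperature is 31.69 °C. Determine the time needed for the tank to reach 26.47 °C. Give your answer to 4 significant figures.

196.6 s

First-law balance (no shaft work): M c_p dT/dt = ṁ c_p (T_in − T) + 107.5.
τ = M/ṁ = 107.859 s; T_ss = T_in + Q̇/(ṁ c_p) = 25.4636 °C.
T(t) = T_ss + (T₀ − T_ss) e^(−t/τ). Set T = 26.47:
e^(−t/τ) = (26.47 − 25.4636)/(31.69 − 25.4636) = 0.161640
t = −107.859 · ln(0.161640) = 196.560 s.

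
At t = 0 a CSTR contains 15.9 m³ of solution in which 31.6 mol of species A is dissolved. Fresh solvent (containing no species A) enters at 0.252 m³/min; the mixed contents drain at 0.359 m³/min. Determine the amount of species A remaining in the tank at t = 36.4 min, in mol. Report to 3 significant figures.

12.3 mol

Let m(t) be the amount of species A. Volume: V(t) = V₀ + (Q_in − Q_out) t = 15.9 − 0.10700 t; V(36.4) = 12.005 m³.
No species A enters, so dm/dt = −Q_out · (m/V).
dm/m = −Q_out dt/(V₀ − 0.10700 t); integrating gives ln(m/m₀) = −(Q_out/(Q_in−Q_out)) ln(V/V₀).
m = m₀ (V₀/V)^(Q_out/(Q_in−Q_out)) = 31.6 × (15.9/12.005)^(-3.3551) = 12.310 mol.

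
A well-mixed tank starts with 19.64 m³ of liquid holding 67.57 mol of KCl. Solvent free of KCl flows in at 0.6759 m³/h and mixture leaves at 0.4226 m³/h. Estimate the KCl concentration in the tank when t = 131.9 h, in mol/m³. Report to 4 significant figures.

Total volume: dV/dt = Q_in − Q_out = 0.253300 m³/h, so V(t) = 19.64 + 0.253300 t and V(131.9) = 53.0503 m³.
No KCl enters, so dm/dt = −Q_out · (m/V).
Separate: dm/m = −Q_out dt/V(t) ⇒ ln(m/m₀) = −(Q_out/(Q_in−Q_out)) ln(V/V₀).
m = m₀ (V₀/V)^(Q_out/(Q_in−Q_out)) = 67.57 × (19.64/53.0503)^(1.66838) = 12.8757 mol.
C = m/V = 12.8757/53.0503 = 0.242708 mol/m³.

0.2427 mol/m³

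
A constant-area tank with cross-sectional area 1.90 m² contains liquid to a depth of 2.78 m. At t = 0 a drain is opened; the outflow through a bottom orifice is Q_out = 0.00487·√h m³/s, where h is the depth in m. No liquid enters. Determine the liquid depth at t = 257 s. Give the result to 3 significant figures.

With no inflow, A dh/dt = −0.00487 √h.
Separate and integrate: 2(√h − √h₀) = −(0.00487/A) t.
√h = √2.78 − 0.00487·257/(2·1.90) = 1.6673 − 0.32937 = 1.3380.
h = 1.3380² = 1.7902 m.

1.79 m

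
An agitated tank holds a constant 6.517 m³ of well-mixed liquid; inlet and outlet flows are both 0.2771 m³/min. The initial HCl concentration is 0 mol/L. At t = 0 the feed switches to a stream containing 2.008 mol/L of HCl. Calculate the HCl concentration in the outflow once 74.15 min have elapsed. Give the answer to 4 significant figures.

1.922 mol/L

Mass balance on the solute (V constant): V dC/dt = Q(C_in − C).
Rewrite as dC/dt + C/τ = C_in/τ, τ = V/Q = 23.5186 min.
This is linear first-order; C(t) = C_in + (C₀ − C_in) e^(−t/τ).
C(74.15) = 2.008 + (0 − 2.008)·e^(−74.15/23.5186) = 2.008 + (-2.00800)·0.0427312 = 1.92220 mol/L.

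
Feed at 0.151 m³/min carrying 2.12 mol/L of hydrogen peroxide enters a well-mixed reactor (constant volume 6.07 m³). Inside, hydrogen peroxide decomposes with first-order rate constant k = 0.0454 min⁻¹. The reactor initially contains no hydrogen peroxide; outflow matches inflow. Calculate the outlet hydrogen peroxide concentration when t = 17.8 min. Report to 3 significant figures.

0.536 mol/L

V dC/dt = Q(C_in − C) − k V C.
This is linear with rate a = Q/V + k = 0.070276 min⁻¹.
C_ss = Q C_in/(Q + kV) = 0.75044 mol/L; C(t) = C_ss + (C₀ − C_ss) e^(−a t).
C(17.8) = 0.75044 + (-0.75044)·e^(−0.070276·17.8) = 0.75044 + (-0.75044)·0.28624 = 0.53563 mol/L.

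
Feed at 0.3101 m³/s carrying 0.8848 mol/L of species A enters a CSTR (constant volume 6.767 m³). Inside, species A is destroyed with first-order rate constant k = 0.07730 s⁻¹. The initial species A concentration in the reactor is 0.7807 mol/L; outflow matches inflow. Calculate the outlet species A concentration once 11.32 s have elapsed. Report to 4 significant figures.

Species balance: V dC/dt = Q C_in − Q C − k V C.
dC/dt = (Q/V) C_in − (Q/V + k) C; effective rate a = Q/V + k = 0.0458253 + 0.07730 = 0.123125 s⁻¹.
C_ss = Q C_in/(Q + kV) = 0.329309 mol/L; C(t) = C_ss + (C₀ − C_ss) e^(−a t).
C(11.32) = 0.329309 + (0.451391)·e^(−0.123125·11.32) = 0.329309 + (0.451391)·0.248136 = 0.441315 mol/L.

0.4413 mol/L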